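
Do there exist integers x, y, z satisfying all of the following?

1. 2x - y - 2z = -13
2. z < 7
Yes

Take x = -6, y = 1, z = 0. Substituting into each constraint:
  (1) 2(-6) + (-1) - 2(0) = -13 ✓
  (2) 0 < 7 ✓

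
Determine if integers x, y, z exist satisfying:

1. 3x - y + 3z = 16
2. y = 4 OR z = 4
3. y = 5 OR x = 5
Yes

Take x = 3, y = 5, z = 4. Substituting into each constraint:
  (1) 3(3) + (-5) + 3(4) = 16 ✓
  (2) z = 4, target 4 ✓ (second branch holds)
  (3) y = 5, target 5 ✓ (first branch holds)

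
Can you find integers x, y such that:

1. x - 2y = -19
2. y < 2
Yes

Take x = -17, y = 1. Substituting into each constraint:
  (1) (-17) - 2(1) = -19 ✓
  (2) 1 < 2 ✓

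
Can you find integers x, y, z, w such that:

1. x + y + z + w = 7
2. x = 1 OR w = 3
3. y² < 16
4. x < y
Yes

Take x = -1, y = 0, z = 5, w = 3. Substituting into each constraint:
  (1) (-1) + 0 + 5 + 3 = 7 ✓
  (2) w = 3, target 3 ✓ (second branch holds)
  (3) y² = (0)² = 0, and 0 < 16 ✓
  (4) -1 < 0 ✓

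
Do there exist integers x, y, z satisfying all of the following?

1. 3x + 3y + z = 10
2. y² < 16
Yes

Take x = 0, y = 3, z = 1. Substituting into each constraint:
  (1) 3(0) + 3(3) + 1 = 10 ✓
  (2) y² = (3)² = 9, and 9 < 16 ✓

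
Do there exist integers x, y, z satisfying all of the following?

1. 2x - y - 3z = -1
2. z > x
Yes

Take x = 0, y = -2, z = 1. Substituting into each constraint:
  (1) 2(0) + 2 - 3(1) = -1 ✓
  (2) 1 > 0 ✓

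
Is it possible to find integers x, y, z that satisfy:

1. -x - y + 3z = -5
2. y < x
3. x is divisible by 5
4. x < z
Yes

Take x = -15, y = -16, z = -12. Substituting into each constraint:
  (1) 15 + 16 + 3(-12) = -5 ✓
  (2) -16 < -15 ✓
  (3) -15 = 5 × -3, remainder 0 ✓
  (4) -15 < -12 ✓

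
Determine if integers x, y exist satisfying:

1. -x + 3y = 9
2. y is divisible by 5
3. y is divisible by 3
Yes

Take x = -9, y = 0. Substituting into each constraint:
  (1) 9 + 3(0) = 9 ✓
  (2) 0 = 5 × 0, remainder 0 ✓
  (3) 0 = 3 × 0, remainder 0 ✓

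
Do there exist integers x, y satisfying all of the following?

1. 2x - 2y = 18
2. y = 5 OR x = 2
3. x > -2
Yes

Take x = 14, y = 5. Substituting into each constraint:
  (1) 2(14) - 2(5) = 18 ✓
  (2) y = 5, target 5 ✓ (first branch holds)
  (3) 14 > -2 ✓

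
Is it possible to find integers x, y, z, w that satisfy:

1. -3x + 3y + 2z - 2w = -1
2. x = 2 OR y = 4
Yes

Take x = 2, y = -1, z = 0, w = -4. Substituting into each constraint:
  (1) -3(2) + 3(-1) + 2(0) - 2(-4) = -1 ✓
  (2) x = 2, target 2 ✓ (first branch holds)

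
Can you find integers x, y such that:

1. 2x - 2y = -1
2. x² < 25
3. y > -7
No

Even the single constraint (2x - 2y = -1) is infeasible over the integers.

  - 2x - 2y = -1: every term on the left is divisible by 2, so the LHS ≡ 0 (mod 2), but the RHS -1 is not — no integer solution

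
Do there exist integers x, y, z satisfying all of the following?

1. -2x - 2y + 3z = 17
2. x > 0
Yes

Take x = 1, y = -8, z = 1. Substituting into each constraint:
  (1) -2(1) - 2(-8) + 3(1) = 17 ✓
  (2) 1 > 0 ✓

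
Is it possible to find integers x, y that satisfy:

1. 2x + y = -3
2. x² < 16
Yes

Take x = 0, y = -3. Substituting into each constraint:
  (1) 2(0) + (-3) = -3 ✓
  (2) x² = (0)² = 0, and 0 < 16 ✓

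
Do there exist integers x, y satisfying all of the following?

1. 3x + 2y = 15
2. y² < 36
Yes

Take x = 5, y = 0. Substituting into each constraint:
  (1) 3(5) + 2(0) = 15 ✓
  (2) y² = (0)² = 0, and 0 < 36 ✓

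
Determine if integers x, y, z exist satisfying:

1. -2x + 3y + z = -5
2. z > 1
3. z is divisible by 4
Yes

Take x = -3, y = -5, z = 4. Substituting into each constraint:
  (1) -2(-3) + 3(-5) + 4 = -5 ✓
  (2) 4 > 1 ✓
  (3) 4 = 4 × 1, remainder 0 ✓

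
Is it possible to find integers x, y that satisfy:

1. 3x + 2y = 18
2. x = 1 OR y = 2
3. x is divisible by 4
No

A contradictory subset is {3x + 2y = 18, x = 1 OR y = 2}. No integer assignment can satisfy these jointly:

  - 3x + 2y = 18: is a linear equation tying the variables together
  - x = 1 OR y = 2: forces a choice: either x = 1 or y = 2

Split on the disjunction (x = 1 OR y = 2):
  • If x = 1: with x = 1, every remaining term of the linear equation is divisible by 2, so the left side is ≡ 0 (mod 2); but the right side 15 ≡ 1 (mod 2). No integers can satisfy it.
  • If y = 2: with y = 2, every remaining term of the linear equation is divisible by 3, so the left side is ≡ 0 (mod 3); but the right side 14 ≡ 2 (mod 3). No integers can satisfy it.
Both branches are infeasible, so the system has no integer solution.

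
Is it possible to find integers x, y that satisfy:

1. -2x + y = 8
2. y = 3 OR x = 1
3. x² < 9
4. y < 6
No

A contradictory subset is {-2x + y = 8, y = 3 OR x = 1, y < 6}. No integer assignment can satisfy these jointly:

  - -2x + y = 8: is a linear equation tying the variables together
  - y = 3 OR x = 1: forces a choice: either y = 3 or x = 1
  - y < 6: bounds one variable relative to a constant

Split on the disjunction (y = 3 OR x = 1):
  • If y = 3: with y = 3, every remaining term of the linear equation is divisible by 2, so the left side is ≡ 0 (mod 2); but the right side 5 ≡ 1 (mod 2). No integers can satisfy it.
  • If x = 1: the equation forces y = 10, which contradicts the bound y ≤ 5.
Both branches are infeasible, so the system has no integer solution.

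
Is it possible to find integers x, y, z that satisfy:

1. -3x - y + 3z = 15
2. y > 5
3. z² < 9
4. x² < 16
No

The full constraint system is jointly infeasible over the integers. Each constraint and what it forces:

  - -3x - y + 3z = 15: is a linear equation tying the variables together
  - y > 5: bounds one variable relative to a constant
  - z² < 9: restricts z to |z| ≤ 2
  - x² < 16: restricts x to |x| ≤ 3

Range argument: with x ∈ [-3, 3], y ∈ [6, ∞], z ∈ [-2, 2], the left side of the equation is at most 9, but the right side is 15 > 9. No integer solution exists.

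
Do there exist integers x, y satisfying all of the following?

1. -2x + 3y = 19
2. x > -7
Yes

Take x = 1, y = 7. Substituting into each constraint:
  (1) -2(1) + 3(7) = 19 ✓
  (2) 1 > -7 ✓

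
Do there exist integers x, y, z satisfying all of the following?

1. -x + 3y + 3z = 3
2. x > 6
Yes

Take x = 9, y = 0, z = 4. Substituting into each constraint:
  (1) (-9) + 3(0) + 3(4) = 3 ✓
  (2) 9 > 6 ✓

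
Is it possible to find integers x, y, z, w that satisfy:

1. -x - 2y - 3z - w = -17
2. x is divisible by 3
Yes

Take x = 0, y = 0, z = 0, w = 17. Substituting into each constraint:
  (1) 0 - 2(0) - 3(0) + (-17) = -17 ✓
  (2) 0 = 3 × 0, remainder 0 ✓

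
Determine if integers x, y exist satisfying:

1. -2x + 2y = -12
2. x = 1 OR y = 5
Yes

Take x = 11, y = 5. Substituting into each constraint:
  (1) -2(11) + 2(5) = -12 ✓
  (2) y = 5, target 5 ✓ (second branch holds)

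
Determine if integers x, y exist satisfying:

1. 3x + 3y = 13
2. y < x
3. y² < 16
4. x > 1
No

Even the single constraint (3x + 3y = 13) is infeasible over the integers.

  - 3x + 3y = 13: every term on the left is divisible by 3, so the LHS ≡ 0 (mod 3), but the RHS 13 is not — no integer solution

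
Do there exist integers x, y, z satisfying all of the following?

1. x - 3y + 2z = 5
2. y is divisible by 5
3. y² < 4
Yes

Take x = 1, y = 0, z = 2. Substituting into each constraint:
  (1) 1 - 3(0) + 2(2) = 5 ✓
  (2) 0 = 5 × 0, remainder 0 ✓
  (3) y² = (0)² = 0, and 0 < 4 ✓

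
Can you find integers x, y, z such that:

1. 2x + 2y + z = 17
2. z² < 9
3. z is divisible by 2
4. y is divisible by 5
No

A contradictory subset is {2x + 2y + z = 17, z is divisible by 2}. No integer assignment can satisfy these jointly:

  - 2x + 2y + z = 17: is a linear equation tying the variables together
  - z is divisible by 2: restricts z to multiples of 2

Modular obstruction: writing z = 2z', every remaining term of the linear equation is divisible by 2, so the left side is ≡ 0 (mod 2); but the right side 17 ≡ 1 (mod 2). No integers can satisfy it.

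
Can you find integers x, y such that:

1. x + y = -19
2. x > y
Yes

Take x = -9, y = -10. Substituting into each constraint:
  (1) (-9) + (-10) = -19 ✓
  (2) -9 > -10 ✓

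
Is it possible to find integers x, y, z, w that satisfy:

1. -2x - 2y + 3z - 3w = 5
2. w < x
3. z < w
Yes

Take x = 1, y = -5, z = -1, w = 0. Substituting into each constraint:
  (1) -2(1) - 2(-5) + 3(-1) - 3(0) = 5 ✓
  (2) 0 < 1 ✓
  (3) -1 < 0 ✓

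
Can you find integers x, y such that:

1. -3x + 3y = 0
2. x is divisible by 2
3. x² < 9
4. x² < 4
Yes

Take x = 0, y = 0. Substituting into each constraint:
  (1) -3(0) + 3(0) = 0 ✓
  (2) 0 = 2 × 0, remainder 0 ✓
  (3) x² = (0)² = 0, and 0 < 9 ✓
  (4) x² = (0)² = 0, and 0 < 4 ✓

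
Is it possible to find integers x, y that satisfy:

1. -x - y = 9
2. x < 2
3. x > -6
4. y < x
Yes

Take x = -4, y = -5. Substituting into each constraint:
  (1) 4 + 5 = 9 ✓
  (2) -4 < 2 ✓
  (3) -4 > -6 ✓
  (4) -5 < -4 ✓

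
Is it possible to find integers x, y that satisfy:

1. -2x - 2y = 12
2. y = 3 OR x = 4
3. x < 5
Yes

Take x = -9, y = 3. Substituting into each constraint:
  (1) -2(-9) - 2(3) = 12 ✓
  (2) y = 3, target 3 ✓ (first branch holds)
  (3) -9 < 5 ✓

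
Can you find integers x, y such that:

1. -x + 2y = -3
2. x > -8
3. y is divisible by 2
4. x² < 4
Yes

Take x = -1, y = -2. Substituting into each constraint:
  (1) 1 + 2(-2) = -3 ✓
  (2) -1 > -8 ✓
  (3) -2 = 2 × -1, remainder 0 ✓
  (4) x² = (-1)² = 1, and 1 < 4 ✓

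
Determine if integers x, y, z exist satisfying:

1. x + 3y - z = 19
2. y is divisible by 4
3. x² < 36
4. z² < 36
Yes

Take x = 2, y = 4, z = -5. Substituting into each constraint:
  (1) 2 + 3(4) + 5 = 19 ✓
  (2) 4 = 4 × 1, remainder 0 ✓
  (3) x² = (2)² = 4, and 4 < 36 ✓
  (4) z² = (-5)² = 25, and 25 < 36 ✓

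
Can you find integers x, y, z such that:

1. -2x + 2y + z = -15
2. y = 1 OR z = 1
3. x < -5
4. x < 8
Yes

Take x = -6, y = -14, z = 1. Substituting into each constraint:
  (1) -2(-6) + 2(-14) + 1 = -15 ✓
  (2) z = 1, target 1 ✓ (second branch holds)
  (3) -6 < -5 ✓
  (4) -6 < 8 ✓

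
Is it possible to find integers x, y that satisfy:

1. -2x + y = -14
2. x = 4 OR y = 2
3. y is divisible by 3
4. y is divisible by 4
No

The full constraint system is jointly infeasible over the integers. Each constraint and what it forces:

  - -2x + y = -14: is a linear equation tying the variables together
  - x = 4 OR y = 2: forces a choice: either x = 4 or y = 2
  - y is divisible by 3: restricts y to multiples of 3
  - y is divisible by 4: restricts y to multiples of 4

Split on the disjunction (x = 4 OR y = 2):
  • If x = 4: with x = 4, writing y = 4y', every remaining term of the linear equation is divisible by 4, so the left side is ≡ 0 (mod 4); but the right side -6 ≡ 2 (mod 4). No integers can satisfy it.
  • If y = 2: this contradicts the divisibility constraint — 2 is not a multiple of 4.
Both branches are infeasible, so the system has no integer solution.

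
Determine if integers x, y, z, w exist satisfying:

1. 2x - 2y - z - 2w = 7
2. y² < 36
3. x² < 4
Yes

Take x = 0, y = 0, z = -7, w = 0. Substituting into each constraint:
  (1) 2(0) - 2(0) + 7 - 2(0) = 7 ✓
  (2) y² = (0)² = 0, and 0 < 36 ✓
  (3) x² = (0)² = 0, and 0 < 4 ✓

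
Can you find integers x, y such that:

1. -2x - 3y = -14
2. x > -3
Yes

Take x = 1, y = 4. Substituting into each constraint:
  (1) -2(1) - 3(4) = -14 ✓
  (2) 1 > -3 ✓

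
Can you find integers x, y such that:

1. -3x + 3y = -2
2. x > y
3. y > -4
No

Even the single constraint (-3x + 3y = -2) is infeasible over the integers.

  - -3x + 3y = -2: every term on the left is divisible by 3, so the LHS ≡ 0 (mod 3), but the RHS -2 is not — no integer solution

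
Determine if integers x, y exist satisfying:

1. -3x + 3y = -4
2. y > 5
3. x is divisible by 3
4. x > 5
No

Even the single constraint (-3x + 3y = -4) is infeasible over the integers.

  - -3x + 3y = -4: every term on the left is divisible by 3, so the LHS ≡ 0 (mod 3), but the RHS -4 is not — no integer solution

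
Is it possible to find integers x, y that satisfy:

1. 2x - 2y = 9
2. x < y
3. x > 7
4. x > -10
No

Even the single constraint (2x - 2y = 9) is infeasible over the integers.

  - 2x - 2y = 9: every term on the left is divisible by 2, so the LHS ≡ 0 (mod 2), but the RHS 9 is not — no integer solution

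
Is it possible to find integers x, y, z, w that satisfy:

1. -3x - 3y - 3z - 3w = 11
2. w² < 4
No

Even the single constraint (-3x - 3y - 3z - 3w = 11) is infeasible over the integers.

  - -3x - 3y - 3z - 3w = 11: every term on the left is divisible by 3, so the LHS ≡ 0 (mod 3), but the RHS 11 is not — no integer solution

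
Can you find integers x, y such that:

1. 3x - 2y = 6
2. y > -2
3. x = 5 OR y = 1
No

A contradictory subset is {3x - 2y = 6, x = 5 OR y = 1}. No integer assignment can satisfy these jointly:

  - 3x - 2y = 6: is a linear equation tying the variables together
  - x = 5 OR y = 1: forces a choice: either x = 5 or y = 1

Split on the disjunction (x = 5 OR y = 1):
  • If x = 5: with x = 5, every remaining term of the linear equation is divisible by 2, so the left side is ≡ 0 (mod 2); but the right side -9 ≡ 1 (mod 2). No integers can satisfy it.
  • If y = 1: with y = 1, every remaining term of the linear equation is divisible by 3, so the left side is ≡ 0 (mod 3); but the right side 8 ≡ 2 (mod 3). No integers can satisfy it.
Both branches are infeasible, so the system has no integer solution.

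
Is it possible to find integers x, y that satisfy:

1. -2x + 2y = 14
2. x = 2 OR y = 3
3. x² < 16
Yes

Take x = 2, y = 9. Substituting into each constraint:
  (1) -2(2) + 2(9) = 14 ✓
  (2) x = 2, target 2 ✓ (first branch holds)
  (3) x² = (2)² = 4, and 4 < 16 ✓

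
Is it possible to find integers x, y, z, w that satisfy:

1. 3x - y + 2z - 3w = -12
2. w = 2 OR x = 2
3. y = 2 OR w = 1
Yes

Take x = 2, y = 1, z = -7, w = 1. Substituting into each constraint:
  (1) 3(2) + (-1) + 2(-7) - 3(1) = -12 ✓
  (2) x = 2, target 2 ✓ (second branch holds)
  (3) w = 1, target 1 ✓ (second branch holds)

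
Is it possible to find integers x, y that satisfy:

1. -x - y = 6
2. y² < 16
Yes

Take x = -6, y = 0. Substituting into each constraint:
  (1) 6 + 0 = 6 ✓
  (2) y² = (0)² = 0, and 0 < 16 ✓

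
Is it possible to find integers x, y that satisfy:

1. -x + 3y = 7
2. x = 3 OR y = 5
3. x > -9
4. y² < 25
No

A contradictory subset is {-x + 3y = 7, x = 3 OR y = 5, y² < 25}. No integer assignment can satisfy these jointly:

  - -x + 3y = 7: is a linear equation tying the variables together
  - x = 3 OR y = 5: forces a choice: either x = 3 or y = 5
  - y² < 25: restricts y to |y| ≤ 4

Split on the disjunction (x = 3 OR y = 5):
  • If x = 3: with x = 3, every remaining term of the linear equation is divisible by 3, so the left side is ≡ 0 (mod 3); but the right side 10 ≡ 1 (mod 3). No integers can satisfy it.
  • If y = 5: this contradicts y² < 25, which requires |y| ≤ 4.
Both branches are infeasible, so the system has no integer solution.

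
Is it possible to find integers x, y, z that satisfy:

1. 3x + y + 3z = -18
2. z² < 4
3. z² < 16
Yes

Take x = 0, y = -18, z = 0. Substituting into each constraint:
  (1) 3(0) + (-18) + 3(0) = -18 ✓
  (2) z² = (0)² = 0, and 0 < 4 ✓
  (3) z² = (0)² = 0, and 0 < 16 ✓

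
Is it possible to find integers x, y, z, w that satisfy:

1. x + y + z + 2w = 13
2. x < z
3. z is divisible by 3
Yes

Take x = -1, y = 14, z = 0, w = 0. Substituting into each constraint:
  (1) (-1) + 14 + 0 + 2(0) = 13 ✓
  (2) -1 < 0 ✓
  (3) 0 = 3 × 0, remainder 0 ✓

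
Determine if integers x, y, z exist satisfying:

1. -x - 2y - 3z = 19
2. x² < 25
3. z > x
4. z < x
No

A contradictory subset is {z > x, z < x}. No integer assignment can satisfy these jointly:

  - z > x: bounds one variable relative to another variable
  - z < x: bounds one variable relative to another variable

Direct contradiction: z > x and x > z cannot both hold.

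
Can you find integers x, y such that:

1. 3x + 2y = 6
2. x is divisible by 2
Yes

Take x = 0, y = 3. Substituting into each constraint:
  (1) 3(0) + 2(3) = 6 ✓
  (2) 0 = 2 × 0, remainder 0 ✓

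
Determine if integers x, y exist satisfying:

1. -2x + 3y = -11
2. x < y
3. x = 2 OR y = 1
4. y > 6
No

A contradictory subset is {-2x + 3y = -11, x = 2 OR y = 1, y > 6}. No integer assignment can satisfy these jointly:

  - -2x + 3y = -11: is a linear equation tying the variables together
  - x = 2 OR y = 1: forces a choice: either x = 2 or y = 1
  - y > 6: bounds one variable relative to a constant

Split on the disjunction (x = 2 OR y = 1):
  • If x = 2: with x = 2, every remaining term of the linear equation is divisible by 3, so the left side is ≡ 0 (mod 3); but the right side -7 ≡ 2 (mod 3). No integers can satisfy it.
  • If y = 1: this contradicts the bound y ≥ 7.
Both branches are infeasible, so the system has no integer solution.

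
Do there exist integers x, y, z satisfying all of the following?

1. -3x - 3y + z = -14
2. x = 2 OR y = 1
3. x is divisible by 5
Yes

Take x = 0, y = 1, z = -11. Substituting into each constraint:
  (1) -3(0) - 3(1) + (-11) = -14 ✓
  (2) y = 1, target 1 ✓ (second branch holds)
  (3) 0 = 5 × 0, remainder 0 ✓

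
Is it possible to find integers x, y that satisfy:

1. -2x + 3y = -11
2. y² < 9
Yes

Take x = 7, y = 1. Substituting into each constraint:
  (1) -2(7) + 3(1) = -11 ✓
  (2) y² = (1)² = 1, and 1 < 9 ✓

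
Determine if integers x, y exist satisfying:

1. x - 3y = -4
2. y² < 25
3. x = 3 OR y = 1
Yes

Take x = -1, y = 1. Substituting into each constraint:
  (1) (-1) - 3(1) = -4 ✓
  (2) y² = (1)² = 1, and 1 < 25 ✓
  (3) y = 1, target 1 ✓ (second branch holds)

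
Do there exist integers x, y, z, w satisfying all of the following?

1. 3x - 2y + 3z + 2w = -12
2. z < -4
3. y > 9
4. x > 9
Yes

Take x = 10, y = 12, z = -6, w = 0. Substituting into each constraint:
  (1) 3(10) - 2(12) + 3(-6) + 2(0) = -12 ✓
  (2) -6 < -4 ✓
  (3) 12 > 9 ✓
  (4) 10 > 9 ✓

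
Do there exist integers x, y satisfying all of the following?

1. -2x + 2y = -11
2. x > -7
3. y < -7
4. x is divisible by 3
No

Even the single constraint (-2x + 2y = -11) is infeasible over the integers.

  - -2x + 2y = -11: every term on the left is divisible by 2, so the LHS ≡ 0 (mod 2), but the RHS -11 is not — no integer solution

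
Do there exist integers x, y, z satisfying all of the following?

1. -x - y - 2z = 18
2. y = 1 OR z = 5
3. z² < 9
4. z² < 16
Yes

Take x = -19, y = 1, z = 0. Substituting into each constraint:
  (1) 19 + (-1) - 2(0) = 18 ✓
  (2) y = 1, target 1 ✓ (first branch holds)
  (3) z² = (0)² = 0, and 0 < 9 ✓
  (4) z² = (0)² = 0, and 0 < 16 ✓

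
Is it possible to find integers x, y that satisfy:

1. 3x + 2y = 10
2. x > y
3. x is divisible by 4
Yes

Take x = 4, y = -1. Substituting into each constraint:
  (1) 3(4) + 2(-1) = 10 ✓
  (2) 4 > -1 ✓
  (3) 4 = 4 × 1, remainder 0 ✓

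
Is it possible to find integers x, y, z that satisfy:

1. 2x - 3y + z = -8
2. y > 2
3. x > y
Yes

Take x = 4, y = 3, z = -7. Substituting into each constraint:
  (1) 2(4) - 3(3) + (-7) = -8 ✓
  (2) 3 > 2 ✓
  (3) 4 > 3 ✓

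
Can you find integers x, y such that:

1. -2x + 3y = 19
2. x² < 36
Yes

Take x = 1, y = 7. Substituting into each constraint:
  (1) -2(1) + 3(7) = 19 ✓
  (2) x² = (1)² = 1, and 1 < 36 ✓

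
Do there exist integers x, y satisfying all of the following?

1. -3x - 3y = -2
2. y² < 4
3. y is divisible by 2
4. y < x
No

Even the single constraint (-3x - 3y = -2) is infeasible over the integers.

  - -3x - 3y = -2: every term on the left is divisible by 3, so the LHS ≡ 0 (mod 3), but the RHS -2 is not — no integer solution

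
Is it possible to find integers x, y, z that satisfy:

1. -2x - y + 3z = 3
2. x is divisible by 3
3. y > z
Yes

Take x = -3, y = 0, z = -1. Substituting into each constraint:
  (1) -2(-3) + 0 + 3(-1) = 3 ✓
  (2) -3 = 3 × -1, remainder 0 ✓
  (3) 0 > -1 ✓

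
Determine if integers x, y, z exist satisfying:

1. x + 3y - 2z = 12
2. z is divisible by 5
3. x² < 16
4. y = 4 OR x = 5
Yes

Take x = 0, y = 4, z = 0. Substituting into each constraint:
  (1) 0 + 3(4) - 2(0) = 12 ✓
  (2) 0 = 5 × 0, remainder 0 ✓
  (3) x² = (0)² = 0, and 0 < 16 ✓
  (4) y = 4, target 4 ✓ (first branch holds)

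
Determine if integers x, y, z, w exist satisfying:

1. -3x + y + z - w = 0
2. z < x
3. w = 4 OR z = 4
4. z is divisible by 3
Yes

Take x = 7, y = 19, z = 6, w = 4. Substituting into each constraint:
  (1) -3(7) + 19 + 6 + (-4) = 0 ✓
  (2) 6 < 7 ✓
  (3) w = 4, target 4 ✓ (first branch holds)
  (4) 6 = 3 × 2, remainder 0 ✓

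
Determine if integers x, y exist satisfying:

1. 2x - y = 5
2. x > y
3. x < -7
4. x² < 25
No

A contradictory subset is {x < -7, x² < 25}. No integer assignment can satisfy these jointly:

  - x < -7: bounds one variable relative to a constant
  - x² < 25: restricts x to |x| ≤ 4

Direct contradiction: the bounds on x require x ≥ -4 and x ≤ -8 simultaneously, which is empty.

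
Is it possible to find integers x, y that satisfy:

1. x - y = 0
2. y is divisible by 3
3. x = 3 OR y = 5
Yes

Take x = 3, y = 3. Substituting into each constraint:
  (1) 3 + (-3) = 0 ✓
  (2) 3 = 3 × 1, remainder 0 ✓
  (3) x = 3, target 3 ✓ (first branch holds)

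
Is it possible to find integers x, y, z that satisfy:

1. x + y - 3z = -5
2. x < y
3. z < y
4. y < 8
Yes

Take x = -8, y = 0, z = -1. Substituting into each constraint:
  (1) (-8) + 0 - 3(-1) = -5 ✓
  (2) -8 < 0 ✓
  (3) -1 < 0 ✓
  (4) 0 < 8 ✓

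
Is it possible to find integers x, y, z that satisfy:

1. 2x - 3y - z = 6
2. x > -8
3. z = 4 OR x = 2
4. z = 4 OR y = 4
Yes

Take x = -1, y = -4, z = 4. Substituting into each constraint:
  (1) 2(-1) - 3(-4) + (-4) = 6 ✓
  (2) -1 > -8 ✓
  (3) z = 4, target 4 ✓ (first branch holds)
  (4) z = 4, target 4 ✓ (first branch holds)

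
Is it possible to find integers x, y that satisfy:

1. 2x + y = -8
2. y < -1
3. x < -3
No

The full constraint system is jointly infeasible over the integers. Each constraint and what it forces:

  - 2x + y = -8: is a linear equation tying the variables together
  - y < -1: bounds one variable relative to a constant
  - x < -3: bounds one variable relative to a constant

Range argument: with x ∈ [−∞, -4], y ∈ [−∞, -2], the left side of the equation is at most -10, but the right side is -8 > -10. No integer solution exists.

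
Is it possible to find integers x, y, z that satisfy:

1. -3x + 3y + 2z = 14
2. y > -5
Yes

Take x = 0, y = 0, z = 7. Substituting into each constraint:
  (1) -3(0) + 3(0) + 2(7) = 14 ✓
  (2) 0 > -5 ✓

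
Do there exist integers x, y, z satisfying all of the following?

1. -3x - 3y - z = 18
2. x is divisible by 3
Yes

Take x = 0, y = 0, z = -18. Substituting into each constraint:
  (1) -3(0) - 3(0) + 18 = 18 ✓
  (2) 0 = 3 × 0, remainder 0 ✓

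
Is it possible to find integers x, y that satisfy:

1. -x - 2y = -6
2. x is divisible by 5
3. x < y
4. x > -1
Yes

Take x = 0, y = 3. Substituting into each constraint:
  (1) 0 - 2(3) = -6 ✓
  (2) 0 = 5 × 0, remainder 0 ✓
  (3) 0 < 3 ✓
  (4) 0 > -1 ✓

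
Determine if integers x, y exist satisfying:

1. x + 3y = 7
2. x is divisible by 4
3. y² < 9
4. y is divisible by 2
No

A contradictory subset is {x + 3y = 7, x is divisible by 4, y is divisible by 2}. No integer assignment can satisfy these jointly:

  - x + 3y = 7: is a linear equation tying the variables together
  - x is divisible by 4: restricts x to multiples of 4
  - y is divisible by 2: restricts y to multiples of 2

Modular obstruction: writing x = 4x' and writing y = 2y', every remaining term of the linear equation is divisible by 2, so the left side is ≡ 0 (mod 2); but the right side 7 ≡ 1 (mod 2). No integers can satisfy it.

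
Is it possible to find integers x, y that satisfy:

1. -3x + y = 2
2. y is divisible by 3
No

The full constraint system is jointly infeasible over the integers. Each constraint and what it forces:

  - -3x + y = 2: is a linear equation tying the variables together
  - y is divisible by 3: restricts y to multiples of 3

Modular obstruction: writing y = 3y', every remaining term of the linear equation is divisible by 3, so the left side is ≡ 0 (mod 3); but the right side 2 ≡ 2 (mod 3). No integers can satisfy it.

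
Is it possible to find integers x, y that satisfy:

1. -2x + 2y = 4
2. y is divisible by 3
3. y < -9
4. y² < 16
No

A contradictory subset is {y < -9, y² < 16}. No integer assignment can satisfy these jointly:

  - y < -9: bounds one variable relative to a constant
  - y² < 16: restricts y to |y| ≤ 3

Direct contradiction: the bounds on y require y ≥ -3 and y ≤ -10 simultaneously, which is empty.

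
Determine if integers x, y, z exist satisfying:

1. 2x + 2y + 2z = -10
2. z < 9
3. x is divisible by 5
Yes

Take x = 0, y = -5, z = 0. Substituting into each constraint:
  (1) 2(0) + 2(-5) + 2(0) = -10 ✓
  (2) 0 < 9 ✓
  (3) 0 = 5 × 0, remainder 0 ✓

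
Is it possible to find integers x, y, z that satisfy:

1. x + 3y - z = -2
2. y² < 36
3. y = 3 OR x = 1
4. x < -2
Yes

Take x = -3, y = 3, z = 8. Substituting into each constraint:
  (1) (-3) + 3(3) + (-8) = -2 ✓
  (2) y² = (3)² = 9, and 9 < 36 ✓
  (3) y = 3, target 3 ✓ (first branch holds)
  (4) -3 < -2 ✓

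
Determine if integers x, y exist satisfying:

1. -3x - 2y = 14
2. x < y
Yes

Take x = -4, y = -1. Substituting into each constraint:
  (1) -3(-4) - 2(-1) = 14 ✓
  (2) -4 < -1 ✓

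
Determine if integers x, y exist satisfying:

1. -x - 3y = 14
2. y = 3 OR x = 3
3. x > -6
No

The full constraint system is jointly infeasible over the integers. Each constraint and what it forces:

  - -x - 3y = 14: is a linear equation tying the variables together
  - y = 3 OR x = 3: forces a choice: either y = 3 or x = 3
  - x > -6: bounds one variable relative to a constant

Split on the disjunction (y = 3 OR x = 3):
  • If y = 3: the equation forces x = -23, which contradicts the bound x ≥ -5.
  • If x = 3: with x = 3, every remaining term of the linear equation is divisible by 3, so the left side is ≡ 0 (mod 3); but the right side 17 ≡ 2 (mod 3). No integers can satisfy it.
Both branches are infeasible, so the system has no integer solution.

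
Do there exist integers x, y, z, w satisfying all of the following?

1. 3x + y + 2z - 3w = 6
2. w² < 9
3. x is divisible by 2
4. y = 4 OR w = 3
Yes

Take x = 0, y = 4, z = 1, w = 0. Substituting into each constraint:
  (1) 3(0) + 4 + 2(1) - 3(0) = 6 ✓
  (2) w² = (0)² = 0, and 0 < 9 ✓
  (3) 0 = 2 × 0, remainder 0 ✓
  (4) y = 4, target 4 ✓ (first branch holds)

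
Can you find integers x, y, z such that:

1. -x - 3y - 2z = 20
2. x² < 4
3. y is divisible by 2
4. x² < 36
Yes

Take x = 0, y = 0, z = -10. Substituting into each constraint:
  (1) 0 - 3(0) - 2(-10) = 20 ✓
  (2) x² = (0)² = 0, and 0 < 4 ✓
  (3) 0 = 2 × 0, remainder 0 ✓
  (4) x² = (0)² = 0, and 0 < 36 ✓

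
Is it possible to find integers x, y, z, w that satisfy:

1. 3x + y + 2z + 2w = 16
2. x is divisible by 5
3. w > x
Yes

Take x = 0, y = 14, z = 0, w = 1. Substituting into each constraint:
  (1) 3(0) + 14 + 2(0) + 2(1) = 16 ✓
  (2) 0 = 5 × 0, remainder 0 ✓
  (3) 1 > 0 ✓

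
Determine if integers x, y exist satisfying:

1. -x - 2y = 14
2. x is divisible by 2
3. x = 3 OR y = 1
Yes

Take x = -16, y = 1. Substituting into each constraint:
  (1) 16 - 2(1) = 14 ✓
  (2) -16 = 2 × -8, remainder 0 ✓
  (3) y = 1, target 1 ✓ (second branch holds)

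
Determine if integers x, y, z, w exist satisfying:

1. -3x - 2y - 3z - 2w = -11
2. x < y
Yes

Take x = 0, y = 1, z = 3, w = 0. Substituting into each constraint:
  (1) -3(0) - 2(1) - 3(3) - 2(0) = -11 ✓
  (2) 0 < 1 ✓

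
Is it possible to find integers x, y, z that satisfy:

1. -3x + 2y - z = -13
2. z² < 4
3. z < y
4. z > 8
No

A contradictory subset is {z² < 4, z > 8}. No integer assignment can satisfy these jointly:

  - z² < 4: restricts z to |z| ≤ 1
  - z > 8: bounds one variable relative to a constant

Direct contradiction: the bounds on z require z ≥ 9 and z ≤ 1 simultaneously, which is empty.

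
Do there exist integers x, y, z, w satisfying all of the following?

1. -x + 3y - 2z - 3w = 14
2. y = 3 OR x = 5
Yes

Take x = 0, y = 3, z = 2, w = -3. Substituting into each constraint:
  (1) 0 + 3(3) - 2(2) - 3(-3) = 14 ✓
  (2) y = 3, target 3 ✓ (first branch holds)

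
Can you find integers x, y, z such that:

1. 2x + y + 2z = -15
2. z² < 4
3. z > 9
No

A contradictory subset is {z² < 4, z > 9}. No integer assignment can satisfy these jointly:

  - z² < 4: restricts z to |z| ≤ 1
  - z > 9: bounds one variable relative to a constant

Direct contradiction: the bounds on z require z ≥ 10 and z ≤ 1 simultaneously, which is empty.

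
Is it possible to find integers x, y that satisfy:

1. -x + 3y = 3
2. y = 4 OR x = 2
Yes

Take x = 9, y = 4. Substituting into each constraint:
  (1) (-9) + 3(4) = 3 ✓
  (2) y = 4, target 4 ✓ (first branch holds)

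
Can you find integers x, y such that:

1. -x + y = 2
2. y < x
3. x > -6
No

A contradictory subset is {-x + y = 2, y < x}. No integer assignment can satisfy these jointly:

  - -x + y = 2: is a linear equation tying the variables together
  - y < x: bounds one variable relative to another variable

From the equation, x − y = -2, i.e. x − y = -2; but x > y requires x − y ≥ 1. Contradiction.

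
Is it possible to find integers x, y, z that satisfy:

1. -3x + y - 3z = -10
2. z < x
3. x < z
No

A contradictory subset is {z < x, x < z}. No integer assignment can satisfy these jointly:

  - z < x: bounds one variable relative to another variable
  - x < z: bounds one variable relative to another variable

Direct contradiction: x > z and z > x cannot both hold.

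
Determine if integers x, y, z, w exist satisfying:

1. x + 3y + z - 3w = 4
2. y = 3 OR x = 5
Yes

Take x = 5, y = 0, z = 2, w = 1. Substituting into each constraint:
  (1) 5 + 3(0) + 2 - 3(1) = 4 ✓
  (2) x = 5, target 5 ✓ (second branch holds)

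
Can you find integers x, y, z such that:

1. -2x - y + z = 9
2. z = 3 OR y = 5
Yes

Take x = -7, y = 5, z = 0. Substituting into each constraint:
  (1) -2(-7) + (-5) + 0 = 9 ✓
  (2) y = 5, target 5 ✓ (second branch holds)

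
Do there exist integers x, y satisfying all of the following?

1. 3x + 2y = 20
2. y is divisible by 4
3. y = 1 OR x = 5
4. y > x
No

A contradictory subset is {3x + 2y = 20, y = 1 OR x = 5, y > x}. No integer assignment can satisfy these jointly:

  - 3x + 2y = 20: is a linear equation tying the variables together
  - y = 1 OR x = 5: forces a choice: either y = 1 or x = 5
  - y > x: bounds one variable relative to another variable

Split on the disjunction (y = 1 OR x = 5):
  • If y = 1: the equation forces x = 6, giving (y, x) = (1, 6), which violates y > x.
  • If x = 5: with x = 5, every remaining term of the linear equation is divisible by 2, so the left side is ≡ 0 (mod 2); but the right side 5 ≡ 1 (mod 2). No integers can satisfy it.
Both branches are infeasible, so the system has no integer solution.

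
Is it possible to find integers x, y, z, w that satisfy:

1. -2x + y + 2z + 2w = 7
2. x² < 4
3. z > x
Yes

Take x = 0, y = 1, z = 1, w = 2. Substituting into each constraint:
  (1) -2(0) + 1 + 2(1) + 2(2) = 7 ✓
  (2) x² = (0)² = 0, and 0 < 4 ✓
  (3) 1 > 0 ✓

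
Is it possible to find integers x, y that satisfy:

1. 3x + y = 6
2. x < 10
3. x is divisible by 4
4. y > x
Yes

Take x = 0, y = 6. Substituting into each constraint:
  (1) 3(0) + 6 = 6 ✓
  (2) 0 < 10 ✓
  (3) 0 = 4 × 0, remainder 0 ✓
  (4) 6 > 0 ✓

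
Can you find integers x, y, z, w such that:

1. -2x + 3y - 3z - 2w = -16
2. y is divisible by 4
Yes

Take x = 8, y = 0, z = 0, w = 0. Substituting into each constraint:
  (1) -2(8) + 3(0) - 3(0) - 2(0) = -16 ✓
  (2) 0 = 4 × 0, remainder 0 ✓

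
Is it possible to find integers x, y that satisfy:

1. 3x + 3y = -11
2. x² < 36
No

Even the single constraint (3x + 3y = -11) is infeasible over the integers.

  - 3x + 3y = -11: every term on the left is divisible by 3, so the LHS ≡ 0 (mod 3), but the RHS -11 is not — no integer solution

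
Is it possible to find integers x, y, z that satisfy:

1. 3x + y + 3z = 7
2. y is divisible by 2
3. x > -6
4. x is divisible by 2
Yes

Take x = 0, y = -2, z = 3. Substituting into each constraint:
  (1) 3(0) + (-2) + 3(3) = 7 ✓
  (2) -2 = 2 × -1, remainder 0 ✓
  (3) 0 > -6 ✓
  (4) 0 = 2 × 0, remainder 0 ✓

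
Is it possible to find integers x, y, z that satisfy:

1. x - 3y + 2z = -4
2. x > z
Yes

Take x = 0, y = 0, z = -2. Substituting into each constraint:
  (1) 0 - 3(0) + 2(-2) = -4 ✓
  (2) 0 > -2 ✓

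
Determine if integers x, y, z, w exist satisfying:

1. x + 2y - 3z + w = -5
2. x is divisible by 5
Yes

Take x = 0, y = 0, z = 0, w = -5. Substituting into each constraint:
  (1) 0 + 2(0) - 3(0) + (-5) = -5 ✓
  (2) 0 = 5 × 0, remainder 0 ✓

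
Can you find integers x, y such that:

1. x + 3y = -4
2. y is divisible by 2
Yes

Take x = -4, y = 0. Substituting into each constraint:
  (1) (-4) + 3(0) = -4 ✓
  (2) 0 = 2 × 0, remainder 0 ✓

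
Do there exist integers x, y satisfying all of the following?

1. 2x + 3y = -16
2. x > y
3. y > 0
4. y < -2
No

A contradictory subset is {y > 0, y < -2}. No integer assignment can satisfy these jointly:

  - y > 0: bounds one variable relative to a constant
  - y < -2: bounds one variable relative to a constant

Direct contradiction: the bounds on y require y ≥ 1 and y ≤ -3 simultaneously, which is empty.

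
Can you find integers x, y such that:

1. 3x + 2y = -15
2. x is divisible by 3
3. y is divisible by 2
Yes

Take x = 3, y = -12. Substituting into each constraint:
  (1) 3(3) + 2(-12) = -15 ✓
  (2) 3 = 3 × 1, remainder 0 ✓
  (3) -12 = 2 × -6, remainder 0 ✓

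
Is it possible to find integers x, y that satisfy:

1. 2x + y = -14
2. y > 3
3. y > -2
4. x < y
Yes

Take x = -9, y = 4. Substituting into each constraint:
  (1) 2(-9) + 4 = -14 ✓
  (2) 4 > 3 ✓
  (3) 4 > -2 ✓
  (4) -9 < 4 ✓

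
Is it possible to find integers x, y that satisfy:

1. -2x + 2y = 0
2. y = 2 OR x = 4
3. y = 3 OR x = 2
Yes

Take x = 2, y = 2. Substituting into each constraint:
  (1) -2(2) + 2(2) = 0 ✓
  (2) y = 2, target 2 ✓ (first branch holds)
  (3) x = 2, target 2 ✓ (second branch holds)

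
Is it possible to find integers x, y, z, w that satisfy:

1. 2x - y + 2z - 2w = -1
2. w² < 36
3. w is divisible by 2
Yes

Take x = 0, y = 1, z = 0, w = 0. Substituting into each constraint:
  (1) 2(0) + (-1) + 2(0) - 2(0) = -1 ✓
  (2) w² = (0)² = 0, and 0 < 36 ✓
  (3) 0 = 2 × 0, remainder 0 ✓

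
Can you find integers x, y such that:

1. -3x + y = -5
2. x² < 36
Yes

Take x = 2, y = 1. Substituting into each constraint:
  (1) -3(2) + 1 = -5 ✓
  (2) x² = (2)² = 4, and 4 < 36 ✓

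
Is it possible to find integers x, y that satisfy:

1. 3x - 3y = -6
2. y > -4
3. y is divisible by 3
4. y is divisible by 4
Yes

Take x = -2, y = 0. Substituting into each constraint:
  (1) 3(-2) - 3(0) = -6 ✓
  (2) 0 > -4 ✓
  (3) 0 = 3 × 0, remainder 0 ✓
  (4) 0 = 4 × 0, remainder 0 ✓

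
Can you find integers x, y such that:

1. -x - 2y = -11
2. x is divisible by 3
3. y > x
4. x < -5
Yes

Take x = -9, y = 10. Substituting into each constraint:
  (1) 9 - 2(10) = -11 ✓
  (2) -9 = 3 × -3, remainder 0 ✓
  (3) 10 > -9 ✓
  (4) -9 < -5 ✓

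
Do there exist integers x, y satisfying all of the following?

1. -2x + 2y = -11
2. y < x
No

Even the single constraint (-2x + 2y = -11) is infeasible over the integers.

  - -2x + 2y = -11: every term on the left is divisible by 2, so the LHS ≡ 0 (mod 2), but the RHS -11 is not — no integer solution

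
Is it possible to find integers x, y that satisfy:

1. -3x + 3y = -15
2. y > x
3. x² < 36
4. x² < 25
No

A contradictory subset is {-3x + 3y = -15, y > x}. No integer assignment can satisfy these jointly:

  - -3x + 3y = -15: is a linear equation tying the variables together
  - y > x: bounds one variable relative to another variable

From the equation, x − y = 5, i.e. y − x = -5; but y > x requires y − x ≥ 1. Contradiction.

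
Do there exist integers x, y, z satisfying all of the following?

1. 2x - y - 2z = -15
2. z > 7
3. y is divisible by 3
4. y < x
Yes

Take x = -1, y = -3, z = 8. Substituting into each constraint:
  (1) 2(-1) + 3 - 2(8) = -15 ✓
  (2) 8 > 7 ✓
  (3) -3 = 3 × -1, remainder 0 ✓
  (4) -3 < -1 ✓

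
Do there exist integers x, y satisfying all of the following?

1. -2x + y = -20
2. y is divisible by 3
Yes

Take x = 10, y = 0. Substituting into each constraint:
  (1) -2(10) + 0 = -20 ✓
  (2) 0 = 3 × 0, remainder 0 ✓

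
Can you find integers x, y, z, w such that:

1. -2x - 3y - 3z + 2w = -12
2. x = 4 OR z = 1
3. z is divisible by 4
Yes

Take x = 4, y = -2, z = 4, w = 1. Substituting into each constraint:
  (1) -2(4) - 3(-2) - 3(4) + 2(1) = -12 ✓
  (2) x = 4, target 4 ✓ (first branch holds)
  (3) 4 = 4 × 1, remainder 0 ✓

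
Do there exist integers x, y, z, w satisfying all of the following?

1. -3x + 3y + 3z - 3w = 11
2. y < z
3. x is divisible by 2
No

Even the single constraint (-3x + 3y + 3z - 3w = 11) is infeasible over the integers.

  - -3x + 3y + 3z - 3w = 11: every term on the left is divisible by 3, so the LHS ≡ 0 (mod 3), but the RHS 11 is not — no integer solution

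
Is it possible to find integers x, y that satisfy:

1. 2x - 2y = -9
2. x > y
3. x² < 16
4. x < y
No

Even the single constraint (2x - 2y = -9) is infeasible over the integers.

  - 2x - 2y = -9: every term on the left is divisible by 2, so the LHS ≡ 0 (mod 2), but the RHS -9 is not — no integer solution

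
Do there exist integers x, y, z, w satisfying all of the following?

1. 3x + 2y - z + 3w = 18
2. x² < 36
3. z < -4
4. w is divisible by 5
Yes

Take x = 4, y = 0, z = -6, w = 0. Substituting into each constraint:
  (1) 3(4) + 2(0) + 6 + 3(0) = 18 ✓
  (2) x² = (4)² = 16, and 16 < 36 ✓
  (3) -6 < -4 ✓
  (4) 0 = 5 × 0, remainder 0 ✓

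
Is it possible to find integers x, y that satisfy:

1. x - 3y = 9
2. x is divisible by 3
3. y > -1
Yes

Take x = 9, y = 0. Substituting into each constraint:
  (1) 9 - 3(0) = 9 ✓
  (2) 9 = 3 × 3, remainder 0 ✓
  (3) 0 > -1 ✓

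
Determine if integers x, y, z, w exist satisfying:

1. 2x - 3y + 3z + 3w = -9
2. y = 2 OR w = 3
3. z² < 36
Yes

Take x = 0, y = 2, z = -1, w = 0. Substituting into each constraint:
  (1) 2(0) - 3(2) + 3(-1) + 3(0) = -9 ✓
  (2) y = 2, target 2 ✓ (first branch holds)
  (3) z² = (-1)² = 1, and 1 < 36 ✓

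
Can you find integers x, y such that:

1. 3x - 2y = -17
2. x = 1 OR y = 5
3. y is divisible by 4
No

The full constraint system is jointly infeasible over the integers. Each constraint and what it forces:

  - 3x - 2y = -17: is a linear equation tying the variables together
  - x = 1 OR y = 5: forces a choice: either x = 1 or y = 5
  - y is divisible by 4: restricts y to multiples of 4

Split on the disjunction (x = 1 OR y = 5):
  • If x = 1: with x = 1, writing y = 4y', every remaining term of the linear equation is divisible by 8, so the left side is ≡ 0 (mod 8); but the right side -20 ≡ 4 (mod 8). No integers can satisfy it.
  • If y = 5: this contradicts the divisibility constraint — 5 is not a multiple of 4.
Both branches are infeasible, so the system has no integer solution.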